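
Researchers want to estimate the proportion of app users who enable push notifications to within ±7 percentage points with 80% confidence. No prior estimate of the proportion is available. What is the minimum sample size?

For a proportion with margin E = 0.07 at 80% confidence, z = 1.282.
With no prior estimate, use p = 0.5, which maximizes p(1−p) at 0.25.
n = 0.25 × (z/E)² = 0.25 × (1.282/0.07)² = 83.85
Round up: n = 84.

84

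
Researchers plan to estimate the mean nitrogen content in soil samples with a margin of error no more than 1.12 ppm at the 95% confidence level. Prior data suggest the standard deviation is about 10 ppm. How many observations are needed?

307

For a mean, the margin of error is E = z·σ/√n, so n = (zσ/E)².
At 95% confidence, z = 1.960.
n = (1.960 × 10 / 1.12)² = 306.25
Round up: n = 307.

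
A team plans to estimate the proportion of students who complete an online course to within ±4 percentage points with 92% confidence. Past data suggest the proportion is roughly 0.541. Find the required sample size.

476

For a proportion with margin E = 0.04 at 92% confidence, z = 1.751.
n = p̂(1−p̂)(z/E)² = 0.541 × 0.459 × (1.751/0.04)² = 475.84
Round up: n = 476.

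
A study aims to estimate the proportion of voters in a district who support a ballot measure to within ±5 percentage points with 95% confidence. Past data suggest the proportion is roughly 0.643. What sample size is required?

353

For a proportion with margin E = 0.05 at 95% confidence, z = 1.960.
n = p̂(1−p̂)(z/E)² = 0.643 × 0.357 × (1.960/0.05)² = 352.74
Round up: n = 353.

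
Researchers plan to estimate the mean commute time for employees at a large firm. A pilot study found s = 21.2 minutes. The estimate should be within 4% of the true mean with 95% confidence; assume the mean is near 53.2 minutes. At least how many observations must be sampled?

n = 382

For a mean, the margin of error is E = z·σ/√n, so n = (zσ/E)².
At 95% confidence, z = 1.960.
E = 4% of 53.2 = 2.128 minutes.
n = (1.960 × 21.2 / 2.128)² = 381.28
Round up: n = 382.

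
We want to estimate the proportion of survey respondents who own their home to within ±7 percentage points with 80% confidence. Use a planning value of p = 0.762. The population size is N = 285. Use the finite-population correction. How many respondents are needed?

51

For a proportion with margin E = 0.07 at 80% confidence, z = 1.282.
n = p̂(1−p̂)(z/E)² = 0.762 × 0.238 × (1.282/0.07)² = 60.83 — call this n₀.
Finite-population correction with N = 285: n = n₀ / (1 + (n₀−1)/N) = 60.83 / 1.21 = 50.27
Round up: n = 51.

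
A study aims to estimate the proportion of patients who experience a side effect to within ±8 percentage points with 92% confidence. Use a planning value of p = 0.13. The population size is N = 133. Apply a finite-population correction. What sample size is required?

For a proportion with margin E = 0.08 at 92% confidence, z = 1.751.
n = p̂(1−p̂)(z/E)² = 0.13 × 0.87 × (1.751/0.08)² = 54.18 — call this n₀.
Finite-population correction with N = 133: n = n₀ / (1 + (n₀−1)/N) = 54.18 / 1.4 = 38.70
Round up: n = 39.

39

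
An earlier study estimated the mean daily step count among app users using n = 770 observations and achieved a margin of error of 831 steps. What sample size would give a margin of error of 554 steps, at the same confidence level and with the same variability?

Margin of error scales as 1/√n, so n₂ = n₁·(E₁/E₂)².
n₂ = 770 × (831/554)² = 770 × 2.25 = 1732.50
Round up: n₂ = 1733.

n = 1733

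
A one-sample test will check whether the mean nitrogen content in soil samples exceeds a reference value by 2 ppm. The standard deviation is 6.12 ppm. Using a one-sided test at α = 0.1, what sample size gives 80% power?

For a one-sample z-test, n = ((z_α + z_β)·σ/δ)².
z_α = 1.282 (one-sided α = 0.1); z_β = 0.842 (power 80% → β = 0.2).
n = (2.124 × 6.12 / 2)² = 42.24
Round up: n = 43.

n = 43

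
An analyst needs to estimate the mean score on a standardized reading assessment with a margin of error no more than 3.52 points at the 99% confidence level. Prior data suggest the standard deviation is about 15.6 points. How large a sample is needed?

For a mean, the margin of error is E = z·σ/√n, so n = (zσ/E)².
At 99% confidence, z = 2.576.
n = (2.576 × 15.6 / 3.52)² = 130.33
Round up: n = 131.

131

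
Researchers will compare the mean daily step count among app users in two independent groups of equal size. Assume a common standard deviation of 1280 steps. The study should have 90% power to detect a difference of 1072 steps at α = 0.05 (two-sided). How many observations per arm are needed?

For two equal groups, n per group = 2·((z_{α/2} + z_β)·σ/δ)².
z_{α/2} = 1.960; z_β = 1.282 (power 90%).
n = 2 × (3.242 × 1280 / 1072)² = 2 × 14.98 = 29.96
Round up: n = 30 per group.

30 per group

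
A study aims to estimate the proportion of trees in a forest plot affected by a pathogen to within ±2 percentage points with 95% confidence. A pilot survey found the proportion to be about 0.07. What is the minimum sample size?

626

For a proportion with margin E = 0.02 at 95% confidence, z = 1.960.
n = p̂(1−p̂)(z/E)² = 0.07 × 0.93 × (1.960/0.02)² = 625.22
Round up: n = 626.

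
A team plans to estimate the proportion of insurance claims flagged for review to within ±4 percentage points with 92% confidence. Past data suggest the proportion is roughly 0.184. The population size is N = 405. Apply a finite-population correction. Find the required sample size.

For a proportion with margin E = 0.04 at 92% confidence, z = 1.751.
n = p̂(1−p̂)(z/E)² = 0.184 × 0.816 × (1.751/0.04)² = 287.71 — call this n₀.
Finite-population correction with N = 405: n = n₀ / (1 + (n₀−1)/N) = 287.71 / 1.708 = 168.45
Round up: n = 169.

n = 169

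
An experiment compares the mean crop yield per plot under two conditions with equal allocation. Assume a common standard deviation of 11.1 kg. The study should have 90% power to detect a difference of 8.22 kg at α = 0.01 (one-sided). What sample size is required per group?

For two equal groups, n per group = 2·((z_α + z_β)·σ/δ)².
z_α = 2.326; z_β = 1.282 (power 90%).
n = 2 × (3.608 × 11.1 / 8.22)² = 2 × 23.74 = 47.48
Round up: n = 48 per group.

48 per group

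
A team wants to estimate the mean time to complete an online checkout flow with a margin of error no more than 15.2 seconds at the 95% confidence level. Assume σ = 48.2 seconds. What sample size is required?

For a mean, the margin of error is E = z·σ/√n, so n = (zσ/E)².
At 95% confidence, z = 1.960.
n = (1.960 × 48.2 / 15.2)² = 38.63
Round up: n = 39.

39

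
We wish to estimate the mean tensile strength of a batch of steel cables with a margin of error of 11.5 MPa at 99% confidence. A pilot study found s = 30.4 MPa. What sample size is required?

47

For a mean, the margin of error is E = z·σ/√n, so n = (zσ/E)².
At 99% confidence, z = 2.576.
n = (2.576 × 30.4 / 11.5)² = 46.37
Round up: n = 47.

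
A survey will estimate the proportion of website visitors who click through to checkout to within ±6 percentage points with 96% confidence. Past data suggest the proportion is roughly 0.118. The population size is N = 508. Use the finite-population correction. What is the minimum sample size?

99

For a proportion with margin E = 0.06 at 96% confidence, z = 2.054.
n = p̂(1−p̂)(z/E)² = 0.118 × 0.882 × (2.054/0.06)² = 121.97 — call this n₀.
Finite-population correction with N = 508: n = n₀ / (1 + (n₀−1)/N) = 121.97 / 1.238 = 98.52
Round up: n = 99.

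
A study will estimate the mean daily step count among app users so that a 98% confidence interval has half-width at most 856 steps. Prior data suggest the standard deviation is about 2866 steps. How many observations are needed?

For a mean, the margin of error is E = z·σ/√n, so n = (zσ/E)².
At 98% confidence, z = 2.326.
n = (2.326 × 2866 / 856)² = 60.65
Round up: n = 61.

61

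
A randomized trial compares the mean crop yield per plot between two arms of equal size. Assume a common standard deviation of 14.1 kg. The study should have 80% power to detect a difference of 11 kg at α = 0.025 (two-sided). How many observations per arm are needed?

32 per group

For two equal groups, n per group = 2·((z_{α/2} + z_β)·σ/δ)².
z_{α/2} = 2.241; z_β = 0.842 (power 80%).
n = 2 × (3.083 × 14.1 / 11)² = 2 × 15.62 = 31.24
Round up: n = 32 per group.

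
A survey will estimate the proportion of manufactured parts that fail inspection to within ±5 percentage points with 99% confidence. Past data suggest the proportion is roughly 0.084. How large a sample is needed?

205

For a proportion with margin E = 0.05 at 99% confidence, z = 2.576.
n = p̂(1−p̂)(z/E)² = 0.084 × 0.916 × (2.576/0.05)² = 204.23
Round up: n = 205.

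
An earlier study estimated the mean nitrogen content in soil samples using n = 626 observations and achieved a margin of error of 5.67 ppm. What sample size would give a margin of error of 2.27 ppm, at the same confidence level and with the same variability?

Margin of error scales as 1/√n, so n₂ = n₁·(E₁/E₂)².
n₂ = 626 × (5.67/2.27)² = 626 × 6.239 = 3905.61
Round up: n₂ = 3906.

n = 3906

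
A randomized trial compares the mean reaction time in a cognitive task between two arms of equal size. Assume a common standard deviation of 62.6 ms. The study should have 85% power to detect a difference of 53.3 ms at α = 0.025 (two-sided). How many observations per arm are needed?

30 per group

For two equal groups, n per group = 2·((z_{α/2} + z_β)·σ/δ)².
z_{α/2} = 2.241; z_β = 1.036 (power 85%).
n = 2 × (3.277 × 62.6 / 53.3)² = 2 × 14.81 = 29.62
Round up: n = 30 per group.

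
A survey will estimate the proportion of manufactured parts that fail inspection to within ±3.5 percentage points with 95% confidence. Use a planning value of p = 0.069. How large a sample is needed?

For a proportion with margin E = 0.035 at 95% confidence, z = 1.960.
n = p̂(1−p̂)(z/E)² = 0.069 × 0.931 × (1.960/0.035)² = 201.45
Round up: n = 202.

202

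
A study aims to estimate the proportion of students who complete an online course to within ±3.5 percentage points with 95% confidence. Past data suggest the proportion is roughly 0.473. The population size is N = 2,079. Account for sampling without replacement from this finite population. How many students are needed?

For a proportion with margin E = 0.035 at 95% confidence, z = 1.960.
n = p̂(1−p̂)(z/E)² = 0.473 × 0.527 × (1.960/0.035)² = 781.71 — call this n₀.
Finite-population correction with N = 2,079: n = n₀ / (1 + (n₀−1)/N) = 781.71 / 1.376 = 568.10
Round up: n = 569.

569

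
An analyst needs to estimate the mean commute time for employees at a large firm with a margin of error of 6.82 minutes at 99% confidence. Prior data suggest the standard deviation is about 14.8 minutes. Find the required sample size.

For a mean, the margin of error is E = z·σ/√n, so n = (zσ/E)².
At 99% confidence, z = 2.576.
n = (2.576 × 14.8 / 6.82)² = 31.25
Round up: n = 32.

n = 32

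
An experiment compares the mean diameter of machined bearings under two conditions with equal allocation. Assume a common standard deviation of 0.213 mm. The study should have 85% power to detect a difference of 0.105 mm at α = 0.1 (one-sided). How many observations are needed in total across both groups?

90 total

For two equal groups, n per group = 2·((z_α + z_β)·σ/δ)².
z_α = 1.282; z_β = 1.036 (power 85%).
n = 2 × (2.318 × 0.213 / 0.105)² = 2 × 22.11 = 44.22
Round up: n = 45 per group.
Total across both groups: 2 × 45 = 90.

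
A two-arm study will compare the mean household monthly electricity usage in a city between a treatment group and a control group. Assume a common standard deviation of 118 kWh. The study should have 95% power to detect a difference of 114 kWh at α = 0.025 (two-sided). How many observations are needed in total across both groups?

66 total

For two equal groups, n per group = 2·((z_{α/2} + z_β)·σ/δ)².
z_{α/2} = 2.241; z_β = 1.645 (power 95%).
n = 2 × (3.886 × 118 / 114)² = 2 × 16.18 = 32.36
Round up: n = 33 per group.
Total across both groups: 2 × 33 = 66.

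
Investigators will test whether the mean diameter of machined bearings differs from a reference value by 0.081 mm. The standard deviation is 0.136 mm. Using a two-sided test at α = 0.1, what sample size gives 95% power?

For a one-sample z-test, n = ((z_{α/2} + z_β)·σ/δ)².
z_{α/2} = 1.645 (two-sided α = 0.1); z_β = 1.645 (power 95% → β = 0.05).
n = (3.290 × 0.136 / 0.081)² = 30.51
Round up: n = 31.

31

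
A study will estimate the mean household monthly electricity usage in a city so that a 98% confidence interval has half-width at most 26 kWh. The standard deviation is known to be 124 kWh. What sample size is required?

124

For a mean, the margin of error is E = z·σ/√n, so n = (zσ/E)².
At 98% confidence, z = 2.326.
n = (2.326 × 124 / 26)² = 123.06
Round up: n = 124.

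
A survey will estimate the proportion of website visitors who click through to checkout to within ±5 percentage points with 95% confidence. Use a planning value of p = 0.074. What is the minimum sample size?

For a proportion with margin E = 0.05 at 95% confidence, z = 1.960.
n = p̂(1−p̂)(z/E)² = 0.074 × 0.926 × (1.960/0.05)² = 105.30
Round up: n = 106.

106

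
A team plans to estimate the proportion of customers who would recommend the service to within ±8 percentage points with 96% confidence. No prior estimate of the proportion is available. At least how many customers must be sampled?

165

For a proportion with margin E = 0.08 at 96% confidence, z = 2.054.
With no prior estimate, use p = 0.5, which maximizes p(1−p) at 0.25.
n = 0.25 × (z/E)² = 0.25 × (2.054/0.08)² = 164.80
Round up: n = 165.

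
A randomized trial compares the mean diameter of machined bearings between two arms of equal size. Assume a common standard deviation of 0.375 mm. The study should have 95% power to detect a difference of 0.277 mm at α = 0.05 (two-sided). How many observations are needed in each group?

For two equal groups, n per group = 2·((z_{α/2} + z_β)·σ/δ)².
z_{α/2} = 1.960; z_β = 1.645 (power 95%).
n = 2 × (3.605 × 0.375 / 0.277)² = 2 × 23.82 = 47.64
Round up: n = 48 per group.

48 per group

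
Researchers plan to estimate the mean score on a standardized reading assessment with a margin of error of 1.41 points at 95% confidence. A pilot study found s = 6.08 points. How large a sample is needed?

72

For a mean, the margin of error is E = z·σ/√n, so n = (zσ/E)².
At 95% confidence, z = 1.960.
n = (1.960 × 6.08 / 1.41)² = 71.43
Round up: n = 72.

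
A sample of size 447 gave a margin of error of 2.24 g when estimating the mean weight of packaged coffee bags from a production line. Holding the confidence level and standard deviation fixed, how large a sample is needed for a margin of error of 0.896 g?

Margin of error scales as 1/√n, so n₂ = n₁·(E₁/E₂)².
n₂ = 447 × (2.24/0.896)² = 447 × 6.25 = 2793.75
Round up: n₂ = 2794.

2794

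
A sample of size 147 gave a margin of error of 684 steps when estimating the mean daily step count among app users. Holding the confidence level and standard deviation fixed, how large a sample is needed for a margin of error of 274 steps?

Margin of error scales as 1/√n, so n₂ = n₁·(E₁/E₂)².
n₂ = 147 × (684/274)² = 147 × 6.232 = 916.10
Round up: n₂ = 917.

n = 917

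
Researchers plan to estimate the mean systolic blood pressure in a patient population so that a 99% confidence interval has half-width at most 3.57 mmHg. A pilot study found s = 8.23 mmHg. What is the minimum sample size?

For a mean, the margin of error is E = z·σ/√n, so n = (zσ/E)².
At 99% confidence, z = 2.576.
n = (2.576 × 8.23 / 3.57)² = 35.27
Round up: n = 36.

36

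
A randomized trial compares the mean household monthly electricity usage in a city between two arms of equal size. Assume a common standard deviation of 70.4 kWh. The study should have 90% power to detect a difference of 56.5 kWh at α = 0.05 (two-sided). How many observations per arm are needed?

33 per group

For two equal groups, n per group = 2·((z_{α/2} + z_β)·σ/δ)².
z_{α/2} = 1.960; z_β = 1.282 (power 90%).
n = 2 × (3.242 × 70.4 / 56.5)² = 2 × 16.32 = 32.64
Round up: n = 33 per group.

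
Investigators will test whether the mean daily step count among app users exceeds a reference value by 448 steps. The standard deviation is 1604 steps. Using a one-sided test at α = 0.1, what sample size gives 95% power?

n = 110

For a one-sample z-test, n = ((z_α + z_β)·σ/δ)².
z_α = 1.282 (one-sided α = 0.1); z_β = 1.645 (power 95% → β = 0.05).
n = (2.927 × 1604 / 448)² = 109.82
Round up: n = 110.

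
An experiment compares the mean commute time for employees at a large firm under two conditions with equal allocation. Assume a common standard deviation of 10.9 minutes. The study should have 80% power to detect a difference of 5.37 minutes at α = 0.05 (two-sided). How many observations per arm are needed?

For two equal groups, n per group = 2·((z_{α/2} + z_β)·σ/δ)².
z_{α/2} = 1.960; z_β = 0.842 (power 80%).
n = 2 × (2.802 × 10.9 / 5.37)² = 2 × 32.35 = 64.70
Round up: n = 65 per group.

65 per group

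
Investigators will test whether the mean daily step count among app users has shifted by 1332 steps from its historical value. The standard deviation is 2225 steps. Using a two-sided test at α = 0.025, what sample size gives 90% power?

For a one-sample z-test, n = ((z_{α/2} + z_β)·σ/δ)².
z_{α/2} = 2.241 (two-sided α = 0.025); z_β = 1.282 (power 90% → β = 0.1).
n = (3.523 × 2225 / 1332)² = 34.63
Round up: n = 35.

35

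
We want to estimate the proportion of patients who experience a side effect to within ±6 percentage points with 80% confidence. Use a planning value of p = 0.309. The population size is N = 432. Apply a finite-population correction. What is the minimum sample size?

80

For a proportion with margin E = 0.06 at 80% confidence, z = 1.282.
n = p̂(1−p̂)(z/E)² = 0.309 × 0.691 × (1.282/0.06)² = 97.48 — call this n₀.
Finite-population correction with N = 432: n = n₀ / (1 + (n₀−1)/N) = 97.48 / 1.223 = 79.71
Round up: n = 80.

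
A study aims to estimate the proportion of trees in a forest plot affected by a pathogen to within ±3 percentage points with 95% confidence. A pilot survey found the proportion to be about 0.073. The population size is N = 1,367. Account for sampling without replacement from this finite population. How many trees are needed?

239

For a proportion with margin E = 0.03 at 95% confidence, z = 1.960.
n = p̂(1−p̂)(z/E)² = 0.073 × 0.927 × (1.960/0.03)² = 288.85 — call this n₀.
Finite-population correction with N = 1,367: n = n₀ / (1 + (n₀−1)/N) = 288.85 / 1.211 = 238.52
Round up: n = 239.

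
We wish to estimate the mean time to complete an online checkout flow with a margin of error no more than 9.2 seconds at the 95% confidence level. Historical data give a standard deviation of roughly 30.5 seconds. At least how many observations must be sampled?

43

For a mean, the margin of error is E = z·σ/√n, so n = (zσ/E)².
At 95% confidence, z = 1.960.
n = (1.960 × 30.5 / 9.2)² = 42.22
Round up: n = 43.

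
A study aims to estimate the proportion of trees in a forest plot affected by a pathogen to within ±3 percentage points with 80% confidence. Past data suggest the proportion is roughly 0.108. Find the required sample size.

For a proportion with margin E = 0.03 at 80% confidence, z = 1.282.
n = p̂(1−p̂)(z/E)² = 0.108 × 0.892 × (1.282/0.03)² = 175.92
Round up: n = 176.

176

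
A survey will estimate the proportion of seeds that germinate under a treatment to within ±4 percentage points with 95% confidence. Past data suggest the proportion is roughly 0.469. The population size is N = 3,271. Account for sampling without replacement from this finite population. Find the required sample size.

For a proportion with margin E = 0.04 at 95% confidence, z = 1.960.
n = p̂(1−p̂)(z/E)² = 0.469 × 0.531 × (1.960/0.04)² = 597.94 — call this n₀.
Finite-population correction with N = 3,271: n = n₀ / (1 + (n₀−1)/N) = 597.94 / 1.182 = 505.87
Round up: n = 506.

n = 506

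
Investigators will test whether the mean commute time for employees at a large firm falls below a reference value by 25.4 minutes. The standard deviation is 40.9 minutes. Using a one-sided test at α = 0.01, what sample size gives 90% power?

For a one-sample z-test, n = ((z_α + z_β)·σ/δ)².
z_α = 2.326 (one-sided α = 0.01); z_β = 1.282 (power 90% → β = 0.1).
n = (3.608 × 40.9 / 25.4)² = 33.75
Round up: n = 34.

34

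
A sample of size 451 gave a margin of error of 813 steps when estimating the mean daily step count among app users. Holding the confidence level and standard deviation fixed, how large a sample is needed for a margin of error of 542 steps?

1015

Margin of error scales as 1/√n, so n₂ = n₁·(E₁/E₂)².
n₂ = 451 × (813/542)² = 451 × 2.25 = 1014.75
Round up: n₂ = 1015.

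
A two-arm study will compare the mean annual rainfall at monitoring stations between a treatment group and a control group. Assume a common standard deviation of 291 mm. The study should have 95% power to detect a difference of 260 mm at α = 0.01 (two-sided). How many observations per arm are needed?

45 per group

For two equal groups, n per group = 2·((z_{α/2} + z_β)·σ/δ)².
z_{α/2} = 2.576; z_β = 1.645 (power 95%).
n = 2 × (4.221 × 291 / 260)² = 2 × 22.32 = 44.64
Round up: n = 45 per group.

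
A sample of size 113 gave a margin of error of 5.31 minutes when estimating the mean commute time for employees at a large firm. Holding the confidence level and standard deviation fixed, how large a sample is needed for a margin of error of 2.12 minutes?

Margin of error scales as 1/√n, so n₂ = n₁·(E₁/E₂)².
n₂ = 113 × (5.31/2.12)² = 113 × 6.274 = 708.96
Round up: n₂ = 709.

709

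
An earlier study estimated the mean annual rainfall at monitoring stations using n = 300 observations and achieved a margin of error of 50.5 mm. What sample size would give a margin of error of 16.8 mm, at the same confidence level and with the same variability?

2711

Margin of error scales as 1/√n, so n₂ = n₁·(E₁/E₂)².
n₂ = 300 × (50.5/16.8)² = 300 × 9.036 = 2710.80
Round up: n₂ = 2711.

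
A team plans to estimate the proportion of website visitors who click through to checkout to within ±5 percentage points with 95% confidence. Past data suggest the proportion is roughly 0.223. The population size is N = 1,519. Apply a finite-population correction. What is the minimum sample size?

For a proportion with margin E = 0.05 at 95% confidence, z = 1.960.
n = p̂(1−p̂)(z/E)² = 0.223 × 0.777 × (1.960/0.05)² = 266.26 — call this n₀.
Finite-population correction with N = 1,519: n = n₀ / (1 + (n₀−1)/N) = 266.26 / 1.175 = 226.60
Round up: n = 227.

n = 227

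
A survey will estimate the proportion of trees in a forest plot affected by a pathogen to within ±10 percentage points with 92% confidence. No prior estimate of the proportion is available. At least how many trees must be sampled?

77

For a proportion with margin E = 0.1 at 92% confidence, z = 1.751.
With no prior estimate, use p = 0.5, which maximizes p(1−p) at 0.25.
n = 0.25 × (z/E)² = 0.25 × (1.751/0.1)² = 76.65
Round up: n = 77.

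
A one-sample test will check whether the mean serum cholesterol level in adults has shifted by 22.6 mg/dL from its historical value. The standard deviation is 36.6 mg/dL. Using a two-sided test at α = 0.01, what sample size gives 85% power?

35

For a one-sample z-test, n = ((z_{α/2} + z_β)·σ/δ)².
z_{α/2} = 2.576 (two-sided α = 0.01); z_β = 1.036 (power 85% → β = 0.15).
n = (3.612 × 36.6 / 22.6)² = 34.22
Round up: n = 35.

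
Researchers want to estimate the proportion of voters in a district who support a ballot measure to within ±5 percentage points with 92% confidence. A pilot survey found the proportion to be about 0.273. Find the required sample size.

For a proportion with margin E = 0.05 at 92% confidence, z = 1.751.
n = p̂(1−p̂)(z/E)² = 0.273 × 0.727 × (1.751/0.05)² = 243.40
Round up: n = 244.

n = 244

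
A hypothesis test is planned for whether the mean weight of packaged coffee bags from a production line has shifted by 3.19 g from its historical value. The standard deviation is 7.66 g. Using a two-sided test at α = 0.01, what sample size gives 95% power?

For a one-sample z-test, n = ((z_{α/2} + z_β)·σ/δ)².
z_{α/2} = 2.576 (two-sided α = 0.01); z_β = 1.645 (power 95% → β = 0.05).
n = (4.221 × 7.66 / 3.19)² = 102.73
Round up: n = 103.

n = 103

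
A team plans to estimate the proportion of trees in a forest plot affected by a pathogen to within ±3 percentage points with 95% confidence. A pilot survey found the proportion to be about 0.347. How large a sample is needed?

n = 968

For a proportion with margin E = 0.03 at 95% confidence, z = 1.960.
n = p̂(1−p̂)(z/E)² = 0.347 × 0.653 × (1.960/0.03)² = 967.19
Round up: n = 968.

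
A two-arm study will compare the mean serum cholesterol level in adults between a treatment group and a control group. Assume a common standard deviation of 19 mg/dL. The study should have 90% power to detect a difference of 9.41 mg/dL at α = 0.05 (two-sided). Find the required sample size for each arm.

For two equal groups, n per group = 2·((z_{α/2} + z_β)·σ/δ)².
z_{α/2} = 1.960; z_β = 1.282 (power 90%).
n = 2 × (3.242 × 19 / 9.41)² = 2 × 42.85 = 85.70
Round up: n = 86 per group.

86 per group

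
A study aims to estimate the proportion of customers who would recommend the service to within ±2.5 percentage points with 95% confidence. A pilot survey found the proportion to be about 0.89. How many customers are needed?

For a proportion with margin E = 0.025 at 95% confidence, z = 1.960.
n = p̂(1−p̂)(z/E)² = 0.89 × 0.11 × (1.960/0.025)² = 601.75
Round up: n = 602.

602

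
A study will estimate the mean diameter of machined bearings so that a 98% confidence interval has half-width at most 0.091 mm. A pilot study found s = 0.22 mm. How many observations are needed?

32

For a mean, the margin of error is E = z·σ/√n, so n = (zσ/E)².
At 98% confidence, z = 2.326.
n = (2.326 × 0.22 / 0.091)² = 31.62
Round up: n = 32.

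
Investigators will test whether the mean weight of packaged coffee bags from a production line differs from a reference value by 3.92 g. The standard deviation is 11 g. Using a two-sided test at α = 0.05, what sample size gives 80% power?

For a one-sample z-test, n = ((z_{α/2} + z_β)·σ/δ)².
z_{α/2} = 1.960 (two-sided α = 0.05); z_β = 0.842 (power 80% → β = 0.2).
n = (2.802 × 11 / 3.92)² = 61.82
Round up: n = 62.

n = 62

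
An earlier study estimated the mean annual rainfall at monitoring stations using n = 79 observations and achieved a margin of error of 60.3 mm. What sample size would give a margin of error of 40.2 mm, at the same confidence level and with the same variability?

Margin of error scales as 1/√n, so n₂ = n₁·(E₁/E₂)².
n₂ = 79 × (60.3/40.2)² = 79 × 2.25 = 177.75
Round up: n₂ = 178.

178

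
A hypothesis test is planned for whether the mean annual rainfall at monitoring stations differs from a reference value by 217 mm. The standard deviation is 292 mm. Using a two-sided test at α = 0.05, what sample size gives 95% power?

For a one-sample z-test, n = ((z_{α/2} + z_β)·σ/δ)².
z_{α/2} = 1.960 (two-sided α = 0.05); z_β = 1.645 (power 95% → β = 0.05).
n = (3.605 × 292 / 217)² = 23.53
Round up: n = 24.

n = 24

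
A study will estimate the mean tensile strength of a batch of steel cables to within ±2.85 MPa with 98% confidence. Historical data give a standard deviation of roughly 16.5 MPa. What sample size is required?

For a mean, the margin of error is E = z·σ/√n, so n = (zσ/E)².
At 98% confidence, z = 2.326.
n = (2.326 × 16.5 / 2.85)² = 181.34
Round up: n = 182.

182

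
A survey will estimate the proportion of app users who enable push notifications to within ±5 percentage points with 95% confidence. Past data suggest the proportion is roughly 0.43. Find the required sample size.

377

For a proportion with margin E = 0.05 at 95% confidence, z = 1.960.
n = p̂(1−p̂)(z/E)² = 0.43 × 0.57 × (1.960/0.05)² = 376.63
Round up: n = 377.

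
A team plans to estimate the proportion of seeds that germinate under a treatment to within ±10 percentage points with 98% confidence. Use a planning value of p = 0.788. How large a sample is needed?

n = 91

For a proportion with margin E = 0.1 at 98% confidence, z = 2.326.
n = p̂(1−p̂)(z/E)² = 0.788 × 0.212 × (2.326/0.1)² = 90.38
Round up: n = 91.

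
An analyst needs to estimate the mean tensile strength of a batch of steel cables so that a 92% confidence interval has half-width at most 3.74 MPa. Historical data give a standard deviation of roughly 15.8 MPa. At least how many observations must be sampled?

For a mean, the margin of error is E = z·σ/√n, so n = (zσ/E)².
At 92% confidence, z = 1.751.
n = (1.751 × 15.8 / 3.74)² = 54.72
Round up: n = 55.

55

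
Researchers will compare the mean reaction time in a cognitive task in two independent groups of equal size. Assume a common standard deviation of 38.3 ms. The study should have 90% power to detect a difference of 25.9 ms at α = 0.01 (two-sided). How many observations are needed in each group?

66 per group

For two equal groups, n per group = 2·((z_{α/2} + z_β)·σ/δ)².
z_{α/2} = 2.576; z_β = 1.282 (power 90%).
n = 2 × (3.858 × 38.3 / 25.9)² = 2 × 32.55 = 65.10
Round up: n = 66 per group.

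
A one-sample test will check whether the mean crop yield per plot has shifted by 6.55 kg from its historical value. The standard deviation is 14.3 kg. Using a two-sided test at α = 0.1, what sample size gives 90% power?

41

For a one-sample z-test, n = ((z_{α/2} + z_β)·σ/δ)².
z_{α/2} = 1.645 (two-sided α = 0.1); z_β = 1.282 (power 90% → β = 0.1).
n = (2.927 × 14.3 / 6.55)² = 40.84
Round up: n = 41.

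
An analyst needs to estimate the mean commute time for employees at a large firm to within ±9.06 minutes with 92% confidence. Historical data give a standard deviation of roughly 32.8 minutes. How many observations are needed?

41

For a mean, the margin of error is E = z·σ/√n, so n = (zσ/E)².
At 92% confidence, z = 1.751.
n = (1.751 × 32.8 / 9.06)² = 40.18
Round up: n = 41.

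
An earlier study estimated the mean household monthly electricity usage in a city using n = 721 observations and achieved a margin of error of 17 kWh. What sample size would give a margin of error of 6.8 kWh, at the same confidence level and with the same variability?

Margin of error scales as 1/√n, so n₂ = n₁·(E₁/E₂)².
n₂ = 721 × (17/6.8)² = 721 × 6.25 = 4506.25
Round up: n₂ = 4507.

4507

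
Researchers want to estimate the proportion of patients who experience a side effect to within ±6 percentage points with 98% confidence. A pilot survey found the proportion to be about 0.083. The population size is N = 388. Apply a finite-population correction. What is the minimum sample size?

89

For a proportion with margin E = 0.06 at 98% confidence, z = 2.326.
n = p̂(1−p̂)(z/E)² = 0.083 × 0.917 × (2.326/0.06)² = 114.38 — call this n₀.
Finite-population correction with N = 388: n = n₀ / (1 + (n₀−1)/N) = 114.38 / 1.292 = 88.53
Round up: n = 89.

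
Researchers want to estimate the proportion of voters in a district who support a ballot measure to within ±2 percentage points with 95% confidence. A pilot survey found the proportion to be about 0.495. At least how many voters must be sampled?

For a proportion with margin E = 0.02 at 95% confidence, z = 1.960.
n = p̂(1−p̂)(z/E)² = 0.495 × 0.505 × (1.960/0.02)² = 2400.76
Round up: n = 2401.

2401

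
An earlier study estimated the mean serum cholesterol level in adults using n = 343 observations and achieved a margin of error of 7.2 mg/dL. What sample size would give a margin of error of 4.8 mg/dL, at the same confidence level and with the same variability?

Margin of error scales as 1/√n, so n₂ = n₁·(E₁/E₂)².
n₂ = 343 × (7.2/4.8)² = 343 × 2.25 = 771.75
Round up: n₂ = 772.

772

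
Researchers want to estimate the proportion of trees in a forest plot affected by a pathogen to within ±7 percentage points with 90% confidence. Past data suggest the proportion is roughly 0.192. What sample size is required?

n = 86

For a proportion with margin E = 0.07 at 90% confidence, z = 1.645.
n = p̂(1−p̂)(z/E)² = 0.192 × 0.808 × (1.645/0.07)² = 85.67
Round up: n = 86.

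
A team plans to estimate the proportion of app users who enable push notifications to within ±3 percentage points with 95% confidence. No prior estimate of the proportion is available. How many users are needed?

For a proportion with margin E = 0.03 at 95% confidence, z = 1.960.
With no prior estimate, use p = 0.5, which maximizes p(1−p) at 0.25.
n = 0.25 × (z/E)² = 0.25 × (1.960/0.03)² = 1067.11
Round up: n = 1068.

1068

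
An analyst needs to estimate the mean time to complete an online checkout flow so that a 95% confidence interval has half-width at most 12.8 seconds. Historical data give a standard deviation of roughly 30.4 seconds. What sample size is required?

For a mean, the margin of error is E = z·σ/√n, so n = (zσ/E)².
At 95% confidence, z = 1.960.
n = (1.960 × 30.4 / 12.8)² = 21.67
Round up: n = 22.

22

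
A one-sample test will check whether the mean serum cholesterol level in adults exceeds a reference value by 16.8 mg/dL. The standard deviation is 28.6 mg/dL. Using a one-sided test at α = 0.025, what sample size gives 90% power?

n = 31

For a one-sample z-test, n = ((z_α + z_β)·σ/δ)².
z_α = 1.960 (one-sided α = 0.025); z_β = 1.282 (power 90% → β = 0.1).
n = (3.242 × 28.6 / 16.8)² = 30.46
Round up: n = 31.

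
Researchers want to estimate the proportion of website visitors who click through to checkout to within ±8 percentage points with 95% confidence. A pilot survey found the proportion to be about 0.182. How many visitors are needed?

For a proportion with margin E = 0.08 at 95% confidence, z = 1.960.
n = p̂(1−p̂)(z/E)² = 0.182 × 0.818 × (1.960/0.08)² = 89.36
Round up: n = 90.

90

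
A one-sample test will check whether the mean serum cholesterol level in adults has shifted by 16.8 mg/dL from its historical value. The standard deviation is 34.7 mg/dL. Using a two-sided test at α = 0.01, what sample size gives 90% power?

For a one-sample z-test, n = ((z_{α/2} + z_β)·σ/δ)².
z_{α/2} = 2.576 (two-sided α = 0.01); z_β = 1.282 (power 90% → β = 0.1).
n = (3.858 × 34.7 / 16.8)² = 63.50
Round up: n = 64.

64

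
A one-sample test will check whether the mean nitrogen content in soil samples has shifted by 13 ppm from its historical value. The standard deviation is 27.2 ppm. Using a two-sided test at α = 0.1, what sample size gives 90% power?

For a one-sample z-test, n = ((z_{α/2} + z_β)·σ/δ)².
z_{α/2} = 1.645 (two-sided α = 0.1); z_β = 1.282 (power 90% → β = 0.1).
n = (2.927 × 27.2 / 13)² = 37.51
Round up: n = 38.

n = 38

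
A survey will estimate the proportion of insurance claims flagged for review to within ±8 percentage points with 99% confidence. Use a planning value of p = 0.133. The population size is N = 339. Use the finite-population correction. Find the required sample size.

For a proportion with margin E = 0.08 at 99% confidence, z = 2.576.
n = p̂(1−p̂)(z/E)² = 0.133 × 0.867 × (2.576/0.08)² = 119.56 — call this n₀.
Finite-population correction with N = 339: n = n₀ / (1 + (n₀−1)/N) = 119.56 / 1.35 = 88.56
Round up: n = 89.

n = 89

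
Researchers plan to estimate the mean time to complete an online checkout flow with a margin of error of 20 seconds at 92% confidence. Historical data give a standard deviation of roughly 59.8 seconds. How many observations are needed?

28

For a mean, the margin of error is E = z·σ/√n, so n = (zσ/E)².
At 92% confidence, z = 1.751.
n = (1.751 × 59.8 / 20)² = 27.41
Round up: n = 28.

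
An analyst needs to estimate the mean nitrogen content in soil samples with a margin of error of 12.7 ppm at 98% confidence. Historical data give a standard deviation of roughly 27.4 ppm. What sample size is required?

n = 26

For a mean, the margin of error is E = z·σ/√n, so n = (zσ/E)².
At 98% confidence, z = 2.326.
n = (2.326 × 27.4 / 12.7)² = 25.18
Round up: n = 26.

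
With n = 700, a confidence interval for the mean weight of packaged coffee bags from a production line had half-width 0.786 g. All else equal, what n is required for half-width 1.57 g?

Margin of error scales as 1/√n, so n₂ = n₁·(E₁/E₂)².
n₂ = 700 × (0.786/1.57)² = 700 × 0.2506 = 175.42
Round up: n₂ = 176.

176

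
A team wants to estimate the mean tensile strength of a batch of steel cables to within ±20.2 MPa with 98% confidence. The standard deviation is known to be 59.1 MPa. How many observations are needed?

For a mean, the margin of error is E = z·σ/√n, so n = (zσ/E)².
At 98% confidence, z = 2.326.
n = (2.326 × 59.1 / 20.2)² = 46.31
Round up: n = 47.

47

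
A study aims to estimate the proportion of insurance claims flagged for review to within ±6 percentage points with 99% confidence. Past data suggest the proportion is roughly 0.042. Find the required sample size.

For a proportion with margin E = 0.06 at 99% confidence, z = 2.576.
n = p̂(1−p̂)(z/E)² = 0.042 × 0.958 × (2.576/0.06)² = 74.17
Round up: n = 75.

75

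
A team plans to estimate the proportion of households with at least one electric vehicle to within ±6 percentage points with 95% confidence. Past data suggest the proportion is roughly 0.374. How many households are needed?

n = 250

For a proportion with margin E = 0.06 at 95% confidence, z = 1.960.
n = p̂(1−p̂)(z/E)² = 0.374 × 0.626 × (1.960/0.06)² = 249.84
Round up: n = 250.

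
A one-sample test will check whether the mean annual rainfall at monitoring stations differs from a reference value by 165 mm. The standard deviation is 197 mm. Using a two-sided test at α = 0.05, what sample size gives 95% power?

For a one-sample z-test, n = ((z_{α/2} + z_β)·σ/δ)².
z_{α/2} = 1.960 (two-sided α = 0.05); z_β = 1.645 (power 95% → β = 0.05).
n = (3.605 × 197 / 165)² = 18.53
Round up: n = 19.

19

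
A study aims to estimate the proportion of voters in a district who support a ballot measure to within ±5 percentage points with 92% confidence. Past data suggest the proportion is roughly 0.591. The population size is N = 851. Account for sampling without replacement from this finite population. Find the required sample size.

221

For a proportion with margin E = 0.05 at 92% confidence, z = 1.751.
n = p̂(1−p̂)(z/E)² = 0.591 × 0.409 × (1.751/0.05)² = 296.44 — call this n₀.
Finite-population correction with N = 851: n = n₀ / (1 + (n₀−1)/N) = 296.44 / 1.347 = 220.07
Round up: n = 221.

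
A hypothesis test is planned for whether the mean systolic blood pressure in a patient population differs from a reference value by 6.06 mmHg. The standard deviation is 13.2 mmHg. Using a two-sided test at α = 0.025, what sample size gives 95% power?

For a one-sample z-test, n = ((z_{α/2} + z_β)·σ/δ)².
z_{α/2} = 2.241 (two-sided α = 0.025); z_β = 1.645 (power 95% → β = 0.05).
n = (3.886 × 13.2 / 6.06)² = 71.65
Round up: n = 72.

72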